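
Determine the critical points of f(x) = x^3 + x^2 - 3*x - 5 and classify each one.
f'(x) = 3*x^2 + 2*x - 3

Solve f'(x) = 0:
  3*x^2 + 2*x - 3 = 0 has no rational roots; quadratic formula: x = (-2 ± √40)/6.
  ⇒ x = -sqrt(10)/3 - 1/3 ≈ -1.3874, -1/3 + sqrt(10)/3 ≈ 0.7208

f''(x) = 6*x + 2
Second-derivative test at each critical point:
  f''(-1.3874) = -6.3246 < 0 → local maximum
  f''(0.7208) = 6.3246 > 0 → local minimum

Critical points: x = -sqrt(10)/3 - 1/3 ≈ -1.3874 (local maximum); x = -1/3 + sqrt(10)/3 ≈ 0.7208 (local minimum)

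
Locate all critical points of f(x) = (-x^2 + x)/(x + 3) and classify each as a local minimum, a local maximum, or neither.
f'(x) = (-x^2 - 6*x + 3)/(x^2 + 6*x + 9)

Solve f'(x) = 0:
  f'(x) = -(x^2 + 6*x - 3)/(x + 3)^2; the denominator is positive wherever f is defined, so f'(x) = 0 ⇔ -x^2 - 6*x + 3 = 0.
  x^2 + 6*x - 3 = 0 has no rational roots; quadratic formula: x = (-6 ± √48)/2.
  ⇒ x = -2*sqrt(3) - 3 ≈ -6.4641, -3 + 2*sqrt(3) ≈ 0.4641

f''(x) = -24/(x^3 + 9*x^2 + 27*x + 27)
Second-derivative test at each critical point:
  f''(-6.4641) = 0.5774 > 0 → local minimum
  f''(0.4641) = -0.5774 < 0 → local maximum

Critical points: x = -2*sqrt(3) - 3 ≈ -6.4641 (local minimum); x = -3 + 2*sqrt(3) ≈ 0.4641 (local maximum)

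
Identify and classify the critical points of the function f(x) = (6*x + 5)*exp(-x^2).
f'(x) = 2*(-x*(6*x + 5) + 3)*exp(-x^2)

Solve f'(x) = 0:
  f'(x) = (-12*x^2 - 10*x + 6)·exp(-x^2) and exp(-x^2) > 0 for every x, so f'(x) = 0 ⇔ -12*x^2 - 10*x + 6 = 0.
  Factor: -12*x^2 - 10*x + 6 = -2*(6*x^2 + 5*x - 3); 6*x^2 + 5*x - 3 = 0 has no rational roots; quadratic formula: x = (-5 ± √97)/12.
  ⇒ x = -sqrt(97)/12 - 5/12 ≈ -1.2374, -5/12 + sqrt(97)/12 ≈ 0.4041

f''(x) = 2*(2*x^2*(6*x + 5) - 18*x - 5)*exp(-x^2)
Second-derivative test at each critical point:
  f''(-1.2374) = 4.2603 > 0 → local minimum
  f''(0.4041) = -16.7304 < 0 → local maximum

Critical points: x = -sqrt(97)/12 - 5/12 ≈ -1.2374 (local minimum); x = -5/12 + sqrt(97)/12 ≈ 0.4041 (local maximum)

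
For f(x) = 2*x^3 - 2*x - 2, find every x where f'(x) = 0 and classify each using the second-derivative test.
f'(x) = 6*x^2 - 2

Solve f'(x) = 0:
  Factor: 6*x^2 - 2 = 2*(3*x^2 - 1); 3*x^2 - 1 = 0 has no rational roots; quadratic formula: x = (0 ± √12)/6.
  ⇒ x = -sqrt(3)/3 ≈ -0.5774, sqrt(3)/3 ≈ 0.5774

f''(x) = 12*x
Second-derivative test at each critical point:
  f''(-0.5774) = -6.9282 < 0 → local maximum
  f''(0.5774) = 6.9282 > 0 → local minimum

Critical points: x = -sqrt(3)/3 ≈ -0.5774 (local maximum); x = sqrt(3)/3 ≈ 0.5774 (local minimum)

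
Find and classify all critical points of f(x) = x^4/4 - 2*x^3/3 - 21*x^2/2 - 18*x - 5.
f'(x) = x^3 - 2*x^2 - 21*x - 18

Solve f'(x) = 0:
  Factor: x^3 - 2*x^2 - 21*x - 18 = (x - 6)*(x + 1)*(x + 3) = 0.
  ⇒ x = -3, -1, 6

f''(x) = 3*x^2 - 4*x - 21
Second-derivative test at each critical point:
  f''(-3) = 18 > 0 → local minimum
  f''(-1) = -14 < 0 → local maximum
  f''(6) = 63 > 0 → local minimum

Critical points: x = -3 (local minimum); x = -1 (local maximum); x = 6 (local minimum)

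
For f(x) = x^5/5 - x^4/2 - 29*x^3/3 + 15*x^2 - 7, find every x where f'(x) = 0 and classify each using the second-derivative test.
f'(x) = x*(x^3 - 2*x^2 - 29*x + 30)

Solve f'(x) = 0:
  Factor: x^4 - 2*x^3 - 29*x^2 + 30*x = x*(x - 6)*(x - 1)*(x + 5) = 0.
  ⇒ x = -5, 0, 1, 6

f''(x) = 4*x^3 - 6*x^2 - 58*x + 30
Second-derivative test at each critical point:
  f''(-5) = -330 < 0 → local maximum
  f''(0) = 30 > 0 → local minimum
  f''(1) = -30 < 0 → local maximum
  f''(6) = 330 > 0 → local minimum

Critical points: x = -5 (local maximum); x = 0 (local minimum); x = 1 (local maximum); x = 6 (local minimum)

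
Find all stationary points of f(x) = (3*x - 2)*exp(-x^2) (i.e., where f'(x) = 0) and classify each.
f'(x) = (-2*x*(3*x - 2) + 3)*exp(-x^2)

Solve f'(x) = 0:
  f'(x) = (-6*x^2 + 4*x + 3)·exp(-x^2) and exp(-x^2) > 0 for every x, so f'(x) = 0 ⇔ -6*x^2 + 4*x + 3 = 0.
  6*x^2 - 4*x - 3 = 0 has no rational roots; quadratic formula: x = (4 ± √88)/12.
  ⇒ x = 1/3 - sqrt(22)/6 ≈ -0.4484, 1/3 + sqrt(22)/6 ≈ 1.1151

f''(x) = 2*(2*x^2*(3*x - 2) - 9*x + 2)*exp(-x^2)
Second-derivative test at each critical point:
  f''(-0.4484) = 7.6722 > 0 → local minimum
  f''(1.1151) = -2.7055 < 0 → local maximum

Critical points: x = 1/3 - sqrt(22)/6 ≈ -0.4484 (local minimum); x = 1/3 + sqrt(22)/6 ≈ 1.1151 (local maximum)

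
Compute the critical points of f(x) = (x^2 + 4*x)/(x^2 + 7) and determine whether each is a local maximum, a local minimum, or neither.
f'(x) = 2*(-2*x^2 + 7*x + 14)/(x^4 + 14*x^2 + 49)

Solve f'(x) = 0:
  f'(x) = -2*(2*x^2 - 7*x - 14)/(x^2 + 7)^2; the denominator is positive wherever f is defined, so f'(x) = 0 ⇔ -4*x^2 + 14*x + 28 = 0.
  Factor: -4*x^2 + 14*x + 28 = -2*(2*x^2 - 7*x - 14); 2*x^2 - 7*x - 14 = 0 has no rational roots; quadratic formula: x = (7 ± √161)/4.
  ⇒ x = 7/4 - sqrt(161)/4 ≈ -1.4221, 7/4 + sqrt(161)/4 ≈ 4.9221

f''(x) = 2*(4*x^3 - 21*x^2 - 84*x + 49)/(x^6 + 21*x^4 + 147*x^2 + 343)
Second-derivative test at each critical point:
  f''(-1.4221) = 0.3117 > 0 → local minimum
  f''(4.9221) = -0.0260 < 0 → local maximum

Critical points: x = 7/4 - sqrt(161)/4 ≈ -1.4221 (local minimum); x = 7/4 + sqrt(161)/4 ≈ 4.9221 (local maximum)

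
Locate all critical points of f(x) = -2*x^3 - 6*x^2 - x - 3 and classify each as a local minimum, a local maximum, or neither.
f'(x) = -6*x^2 - 12*x - 1

Solve f'(x) = 0:
  6*x^2 + 12*x + 1 = 0 has no rational roots; quadratic formula: x = (-12 ± √120)/12.
  ⇒ x = -1 - sqrt(30)/6 ≈ -1.9129, -1 + sqrt(30)/6 ≈ -0.0871

f''(x) = -12*x - 12
Second-derivative test at each critical point:
  f''(-1.9129) = 10.9545 > 0 → local minimum
  f''(-0.0871) = -10.9545 < 0 → local maximum

Critical points: x = -1 - sqrt(30)/6 ≈ -1.9129 (local minimum); x = -1 + sqrt(30)/6 ≈ -0.0871 (local maximum)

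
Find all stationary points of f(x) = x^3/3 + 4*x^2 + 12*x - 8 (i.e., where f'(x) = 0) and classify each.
f'(x) = x^2 + 8*x + 12

Solve f'(x) = 0:
  Factor: x^2 + 8*x + 12 = (x + 2)*(x + 6) = 0.
  ⇒ x = -6, -2

f''(x) = 2*x + 8
Second-derivative test at each critical point:
  f''(-6) = -4 < 0 → local maximum
  f''(-2) = 4 > 0 → local minimum

Critical points: x = -6 (local maximum); x = -2 (local minimum)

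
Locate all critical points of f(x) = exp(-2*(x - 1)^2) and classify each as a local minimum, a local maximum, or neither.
f'(x) = 4*(1 - x)*exp(-2*(x - 1)^2)

Solve f'(x) = 0:
  f'(x) = (4 - 4*x)·exp(-2*(x - 1)^2) and exp(-2*(x - 1)^2) > 0 for every x, so f'(x) = 0 ⇔ 4 - 4*x = 0.
  Factor: 4 - 4*x = -4*(x - 1) = 0.
  ⇒ x = 1

f''(x) = 4*(4*(x - 1)^2 - 1)*exp(-2*(x - 1)^2)
Second-derivative test at each critical point:
  f''(1) = -4 < 0 → local maximum

Critical points: x = 1 (local maximum)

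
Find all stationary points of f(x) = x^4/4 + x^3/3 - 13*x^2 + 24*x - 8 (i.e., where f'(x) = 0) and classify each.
f'(x) = x^3 + x^2 - 26*x + 24

Solve f'(x) = 0:
  Factor: x^3 + x^2 - 26*x + 24 = (x - 4)*(x - 1)*(x + 6) = 0.
  ⇒ x = -6, 1, 4

f''(x) = 3*x^2 + 2*x - 26
Second-derivative test at each critical point:
  f''(-6) = 70 > 0 → local minimum
  f''(1) = -21 < 0 → local maximum
  f''(4) = 30 > 0 → local minimum

Critical points: x = -6 (local minimum); x = 1 (local maximum); x = 4 (local minimum)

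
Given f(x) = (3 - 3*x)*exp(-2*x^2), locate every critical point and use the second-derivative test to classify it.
f'(x) = 3*(4*x*(x - 1) - 1)*exp(-2*x^2)

Solve f'(x) = 0:
  f'(x) = (12*x^2 - 12*x - 3)·exp(-2*x^2) and exp(-2*x^2) > 0 for every x, so f'(x) = 0 ⇔ 12*x^2 - 12*x - 3 = 0.
  Factor: 12*x^2 - 12*x - 3 = 3*(4*x^2 - 4*x - 1); 4*x^2 - 4*x - 1 = 0 has no rational roots; quadratic formula: x = (4 ± √32)/8.
  ⇒ x = 1/2 - sqrt(2)/2 ≈ -0.2071, 1/2 + sqrt(2)/2 ≈ 1.2071

f''(x) = 12*(4*x^2*(1 - x) + 3*x - 1)*exp(-2*x^2)
Second-derivative test at each critical point:
  f''(-0.2071) = -15.5754 < 0 → local maximum
  f''(1.2071) = 0.9206 > 0 → local minimum

Critical points: x = 1/2 - sqrt(2)/2 ≈ -0.2071 (local maximum); x = 1/2 + sqrt(2)/2 ≈ 1.2071 (local minimum)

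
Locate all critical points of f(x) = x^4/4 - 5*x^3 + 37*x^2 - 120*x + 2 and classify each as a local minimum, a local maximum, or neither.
f'(x) = x^3 - 15*x^2 + 74*x - 120

Solve f'(x) = 0:
  Factor: x^3 - 15*x^2 + 74*x - 120 = (x - 6)*(x - 5)*(x - 4) = 0.
  ⇒ x = 4, 5, 6

f''(x) = 3*x^2 - 30*x + 74
Second-derivative test at each critical point:
  f''(4) = 2 > 0 → local minimum
  f''(5) = -1 < 0 → local maximum
  f''(6) = 2 > 0 → local minimum

Critical points: x = 4 (local minimum); x = 5 (local maximum); x = 6 (local minimum)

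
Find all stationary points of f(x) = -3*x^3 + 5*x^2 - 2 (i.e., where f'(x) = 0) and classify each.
f'(x) = x*(10 - 9*x)

Solve f'(x) = 0:
  Factor: -9*x^2 + 10*x = -x*(9*x - 10) = 0.
  ⇒ x = 0, 10/9

f''(x) = 10 - 18*x
Second-derivative test at each critical point:
  f''(0) = 10 > 0 → local minimum
  f''(10/9) = -10 < 0 → local maximum

Critical points: x = 0 (local minimum); x = 10/9 (local maximum)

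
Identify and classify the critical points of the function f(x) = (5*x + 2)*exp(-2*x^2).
f'(x) = (-4*x*(5*x + 2) + 5)*exp(-2*x^2)

Solve f'(x) = 0:
  f'(x) = (-20*x^2 - 8*x + 5)·exp(-2*x^2) and exp(-2*x^2) > 0 for every x, so f'(x) = 0 ⇔ -20*x^2 - 8*x + 5 = 0.
  20*x^2 + 8*x - 5 = 0 has no rational roots; quadratic formula: x = (-8 ± √464)/40.
  ⇒ x = -sqrt(29)/10 - 1/5 ≈ -0.7385, -1/5 + sqrt(29)/10 ≈ 0.3385

f''(x) = 4*(4*x^2*(5*x + 2) - 15*x - 2)*exp(-2*x^2)
Second-derivative test at each critical point:
  f''(-0.7385) = 7.2364 > 0 → local minimum
  f''(0.3385) = -17.1287 < 0 → local maximum

Critical points: x = -sqrt(29)/10 - 1/5 ≈ -0.7385 (local minimum); x = -1/5 + sqrt(29)/10 ≈ 0.3385 (local maximum)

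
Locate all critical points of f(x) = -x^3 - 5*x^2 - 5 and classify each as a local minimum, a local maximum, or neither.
f'(x) = x*(-3*x - 10)

Solve f'(x) = 0:
  Factor: -3*x^2 - 10*x = -x*(3*x + 10) = 0.
  ⇒ x = -10/3, 0

f''(x) = -6*x - 10
Second-derivative test at each critical point:
  f''(-10/3) = 10 > 0 → local minimum
  f''(0) = -10 < 0 → local maximum

Critical points: x = -10/3 (local minimum); x = 0 (local maximum)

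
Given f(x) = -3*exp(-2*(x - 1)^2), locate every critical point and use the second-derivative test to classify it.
f'(x) = 12*(x - 1)*exp(-2*(x - 1)^2)

Solve f'(x) = 0:
  f'(x) = (12*x - 12)·exp(-2*(x - 1)^2) and exp(-2*(x - 1)^2) > 0 for every x, so f'(x) = 0 ⇔ 12*x - 12 = 0.
  Factor: 12*x - 12 = 12*(x - 1) = 0.
  ⇒ x = 1

f''(x) = 12*(1 - 4*(x - 1)^2)*exp(-2*(x - 1)^2)
Second-derivative test at each critical point:
  f''(1) = 12 > 0 → local minimum

Critical points: x = 1 (local minimum)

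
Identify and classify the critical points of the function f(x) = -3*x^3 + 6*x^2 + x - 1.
f'(x) = -9*x^2 + 12*x + 1

Solve f'(x) = 0:
  9*x^2 - 12*x - 1 = 0 has no rational roots; quadratic formula: x = (12 ± √180)/18.
  ⇒ x = 2/3 - sqrt(5)/3 ≈ -0.0787, 2/3 + sqrt(5)/3 ≈ 1.4120

f''(x) = 12 - 18*x
Second-derivative test at each critical point:
  f''(-0.0787) = 13.4164 > 0 → local minimum
  f''(1.4120) = -13.4164 < 0 → local maximum

Critical points: x = 2/3 - sqrt(5)/3 ≈ -0.0787 (local minimum); x = 2/3 + sqrt(5)/3 ≈ 1.4120 (local maximum)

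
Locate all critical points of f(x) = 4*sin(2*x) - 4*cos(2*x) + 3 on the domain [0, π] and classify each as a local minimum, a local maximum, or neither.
f'(x) = 8*sqrt(2)*sin(2*x + pi/4)

Solve f'(x) = 0 on [0, π]:
  f'(x) = 0 ⇔ 4*cos(2*x) = -4*sin(2*x) ⇔ tan(2*x) = -1, i.e. 2*x = arctan(-1) + nπ; keep the solutions lying in [0, π].
  ⇒ x = 3*pi/8 ≈ 1.1781, 7*pi/8 ≈ 2.7489

f''(x) = 16*sqrt(2)*cos(2*x + pi/4)
Second-derivative test at each critical point:
  f''(1.1781) = -22.6274 < 0 → local maximum
  f''(2.7489) = 22.6274 > 0 → local minimum

Critical points: x = 3*pi/8 ≈ 1.1781 (local maximum); x = 7*pi/8 ≈ 2.7489 (local minimum)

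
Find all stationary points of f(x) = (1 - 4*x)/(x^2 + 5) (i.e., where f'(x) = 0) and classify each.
f'(x) = 2*(2*x^2 - x - 10)/(x^4 + 10*x^2 + 25)

Solve f'(x) = 0:
  f'(x) = 2*(x + 2)*(2*x - 5)/(x^2 + 5)^2; the denominator is positive wherever f is defined, so f'(x) = 0 ⇔ 4*x^2 - 2*x - 20 = 0.
  Factor: 4*x^2 - 2*x - 20 = 2*(x + 2)*(2*x - 5) = 0.
  ⇒ x = -2, 5/2

f''(x) = 2*(4*x^2*(1 - 4*x) + (12*x - 1)*(x^2 + 5))/(x^2 + 5)^3
Second-derivative test at each critical point:
  f''(-2) = -2/9 < 0 → local maximum
  f''(5/2) = 32/225 > 0 → local minimum

Critical points: x = -2 (local maximum); x = 5/2 (local minimum)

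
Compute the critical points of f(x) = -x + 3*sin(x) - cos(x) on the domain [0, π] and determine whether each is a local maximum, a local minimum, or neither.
f'(x) = sin(x) + 3*cos(x) - 1

Solve f'(x) = 0 on [0, π]:
  f'(x) = 0 ⇔ sin(x) + 3*cos(x) = 1. Write the left side as R·cos(x + φ) with R = √(3² + (-1)²) = sqrt(10), cos φ = 3*sqrt(10)/10, sin φ = -sqrt(10)/10; then cos(x + φ) = sqrt(10)/10. Solve for x and keep the solutions lying in [0, π].
  ⇒ x = pi/2 ≈ 1.5708

f''(x) = -3*sin(x) + cos(x)
Second-derivative test at each critical point:
  f''(1.5708) = -3 < 0 → local maximum

Critical points: x = pi/2 ≈ 1.5708 (local maximum)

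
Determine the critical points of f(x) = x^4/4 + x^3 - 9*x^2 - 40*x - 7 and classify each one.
f'(x) = x^3 + 3*x^2 - 18*x - 40

Solve f'(x) = 0:
  Factor: x^3 + 3*x^2 - 18*x - 40 = (x - 4)*(x + 2)*(x + 5) = 0.
  ⇒ x = -5, -2, 4

f''(x) = 3*x^2 + 6*x - 18
Second-derivative test at each critical point:
  f''(-5) = 27 > 0 → local minimum
  f''(-2) = -18 < 0 → local maximum
  f''(4) = 54 > 0 → local minimum

Critical points: x = -5 (local minimum); x = -2 (local maximum); x = 4 (local minimum)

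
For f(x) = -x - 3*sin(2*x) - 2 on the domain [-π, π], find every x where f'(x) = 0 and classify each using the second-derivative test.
f'(x) = 12*sin(x)^2 - 7

Solve f'(x) = 0 on [-π, π]:
  f'(x) = 0 ⇔ cos(2*x) = -1/6, i.e. 2*x = ±arccos(-1/6) + 2nπ; keep the solutions lying in [-π, π].
  ⇒ x = -pi + acos(-1/6)/2 ≈ -2.2725, -acos(-1/6)/2 ≈ -0.8691, acos(-1/6)/2 ≈ 0.8691, pi - acos(-1/6)/2 ≈ 2.2725

f''(x) = 12*sin(2*x)
Second-derivative test at each critical point:
  f''(-2.2725) = 11.8322 > 0 → local minimum
  f''(-0.8691) = -11.8322 < 0 → local maximum
  f''(0.8691) = 11.8322 > 0 → local minimum
  f''(2.2725) = -11.8322 < 0 → local maximum

Critical points: x = -pi + acos(-1/6)/2 ≈ -2.2725 (local minimum); x = -acos(-1/6)/2 ≈ -0.8691 (local maximum); x = acos(-1/6)/2 ≈ 0.8691 (local minimum); x = pi - acos(-1/6)/2 ≈ 2.2725 (local maximum)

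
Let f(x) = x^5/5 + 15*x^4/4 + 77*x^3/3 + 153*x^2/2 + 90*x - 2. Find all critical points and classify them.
f'(x) = x^4 + 15*x^3 + 77*x^2 + 153*x + 90

Solve f'(x) = 0:
  Factor: x^4 + 15*x^3 + 77*x^2 + 153*x + 90 = (x + 1)*(x + 3)*(x + 5)*(x + 6) = 0.
  ⇒ x = -6, -5, -3, -1

f''(x) = 4*x^3 + 45*x^2 + 154*x + 153
Second-derivative test at each critical point:
  f''(-6) = -15 < 0 → local maximum
  f''(-5) = 8 > 0 → local minimum
  f''(-3) = -12 < 0 → local maximum
  f''(-1) = 40 > 0 → local minimum

Critical points: x = -6 (local maximum); x = -5 (local minimum); x = -3 (local maximum); x = -1 (local minimum)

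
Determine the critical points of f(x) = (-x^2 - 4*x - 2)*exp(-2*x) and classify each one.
f'(x) = 2*x*(x + 3)*exp(-2*x)

Solve f'(x) = 0:
  f'(x) = (2*x^2 + 6*x)·exp(-2*x) and exp(-2*x) > 0 for every x, so f'(x) = 0 ⇔ 2*x^2 + 6*x = 0.
  Factor: 2*x^2 + 6*x = 2*x*(x + 3) = 0.
  ⇒ x = -3, 0

f''(x) = 2*(-2*x^2 - 4*x + 3)*exp(-2*x)
Second-derivative test at each critical point:
  f''(-3) = -2420.5728 < 0 → local maximum
  f''(0) = 6 > 0 → local minimum

Critical points: x = -3 (local maximum); x = 0 (local minimum)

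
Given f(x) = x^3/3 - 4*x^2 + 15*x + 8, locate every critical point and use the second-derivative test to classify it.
f'(x) = x^2 - 8*x + 15

Solve f'(x) = 0:
  Factor: x^2 - 8*x + 15 = (x - 5)*(x - 3) = 0.
  ⇒ x = 3, 5

f''(x) = 2*x - 8
Second-derivative test at each critical point:
  f''(3) = -2 < 0 → local maximum
  f''(5) = 2 > 0 → local minimum

Critical points: x = 3 (local maximum); x = 5 (local minimum)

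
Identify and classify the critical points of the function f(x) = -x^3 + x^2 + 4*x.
f'(x) = -3*x^2 + 2*x + 4

Solve f'(x) = 0:
  3*x^2 - 2*x - 4 = 0 has no rational roots; quadratic formula: x = (2 ± √52)/6.
  ⇒ x = 1/3 - sqrt(13)/3 ≈ -0.8685, 1/3 + sqrt(13)/3 ≈ 1.5352

f''(x) = 2 - 6*x
Second-derivative test at each critical point:
  f''(-0.8685) = 7.2111 > 0 → local minimum
  f''(1.5352) = -7.2111 < 0 → local maximum

Critical points: x = 1/3 - sqrt(13)/3 ≈ -0.8685 (local minimum); x = 1/3 + sqrt(13)/3 ≈ 1.5352 (local maximum)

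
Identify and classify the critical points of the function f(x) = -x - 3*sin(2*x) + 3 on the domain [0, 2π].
f'(x) = 12*sin(x)^2 - 7

Solve f'(x) = 0 on [0, 2π]:
  f'(x) = 0 ⇔ cos(2*x) = -1/6, i.e. 2*x = ±arccos(-1/6) + 2nπ; keep the solutions lying in [0, 2π].
  ⇒ x = acos(-1/6)/2 ≈ 0.8691, pi - acos(-1/6)/2 ≈ 2.2725, acos(-1/6)/2 + pi ≈ 4.0107, -acos(-1/6)/2 + 2*pi ≈ 5.4141

f''(x) = 12*sin(2*x)
Second-derivative test at each critical point:
  f''(0.8691) = 11.8322 > 0 → local minimum
  f''(2.2725) = -11.8322 < 0 → local maximum
  f''(4.0107) = 11.8322 > 0 → local minimum
  f''(5.4141) = -11.8322 < 0 → local maximum

Critical points: x = acos(-1/6)/2 ≈ 0.8691 (local minimum); x = pi - acos(-1/6)/2 ≈ 2.2725 (local maximum); x = acos(-1/6)/2 + pi ≈ 4.0107 (local minimum); x = -acos(-1/6)/2 + 2*pi ≈ 5.4141 (local maximum)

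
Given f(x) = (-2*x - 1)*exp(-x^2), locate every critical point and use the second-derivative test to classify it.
f'(x) = 2*(x*(2*x + 1) - 1)*exp(-x^2)

Solve f'(x) = 0:
  f'(x) = (4*x^2 + 2*x - 2)·exp(-x^2) and exp(-x^2) > 0 for every x, so f'(x) = 0 ⇔ 4*x^2 + 2*x - 2 = 0.
  Factor: 4*x^2 + 2*x - 2 = 2*(x + 1)*(2*x - 1) = 0.
  ⇒ x = -1, 1/2

f''(x) = 2*(-4*x^3 - 2*x^2 + 6*x + 1)*exp(-x^2)
Second-derivative test at each critical point:
  f''(-1) = -2.2073 < 0 → local maximum
  f''(1/2) = 4.6728 > 0 → local minimum

Critical points: x = -1 (local maximum); x = 1/2 (local minimum)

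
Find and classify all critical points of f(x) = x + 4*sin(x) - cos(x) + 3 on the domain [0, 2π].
f'(x) = sin(x) + 4*cos(x) + 1

Solve f'(x) = 0 on [0, 2π]:
  f'(x) = 0 ⇔ sin(x) + 4*cos(x) = -1. Write the left side as R·cos(x + φ) with R = √(4² + (-1)²) = sqrt(17), cos φ = 4*sqrt(17)/17, sin φ = -sqrt(17)/17; then cos(x + φ) = -sqrt(17)/17. Solve for x and keep the solutions lying in [0, 2π].
  ⇒ x = pi - atan(15/8) ≈ 2.0608, 3*pi/2 ≈ 4.7124

f''(x) = -4*sin(x) + cos(x)
Second-derivative test at each critical point:
  f''(2.0608) = -4 < 0 → local maximum
  f''(4.7124) = 4 > 0 → local minimum

Critical points: x = pi - atan(15/8) ≈ 2.0608 (local maximum); x = 3*pi/2 ≈ 4.7124 (local minimum)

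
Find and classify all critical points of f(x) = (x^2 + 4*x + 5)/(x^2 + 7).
f'(x) = 4*(-x^2 + x + 7)/(x^4 + 14*x^2 + 49)

Solve f'(x) = 0:
  f'(x) = -4*(x^2 - x - 7)/(x^2 + 7)^2; the denominator is positive wherever f is defined, so f'(x) = 0 ⇔ -4*x^2 + 4*x + 28 = 0.
  Factor: -4*x^2 + 4*x + 28 = -4*(x^2 - x - 7); x^2 - x - 7 = 0 has no rational roots; quadratic formula: x = (1 ± √29)/2.
  ⇒ x = 1/2 - sqrt(29)/2 ≈ -2.1926, 1/2 + sqrt(29)/2 ≈ 3.1926

f''(x) = 4*(2*x^3 - 3*x^2 - 42*x + 7)/(x^6 + 21*x^4 + 147*x^2 + 343)
Second-derivative test at each critical point:
  f''(-2.1926) = 0.1545 > 0 → local minimum
  f''(3.1926) = -0.0729 < 0 → local maximum

Critical points: x = 1/2 - sqrt(29)/2 ≈ -2.1926 (local minimum); x = 1/2 + sqrt(29)/2 ≈ 3.1926 (local maximum)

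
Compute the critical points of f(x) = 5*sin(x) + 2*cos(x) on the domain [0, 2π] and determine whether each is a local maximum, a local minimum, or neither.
f'(x) = -2*sin(x) + 5*cos(x)

Solve f'(x) = 0 on [0, 2π]:
  f'(x) = 0 ⇔ 5*cos(x) = 2*sin(x) ⇔ tan(x) = 5/2, i.e. x = arctan(5/2) + nπ; keep the solutions lying in [0, 2π].
  ⇒ x = atan(5/2) ≈ 1.1903, atan(5/2) + pi ≈ 4.3319

f''(x) = -5*sin(x) - 2*cos(x)
Second-derivative test at each critical point:
  f''(1.1903) = -5.3852 < 0 → local maximum
  f''(4.3319) = 5.3852 > 0 → local minimum

Critical points: x = atan(5/2) ≈ 1.1903 (local maximum); x = atan(5/2) + pi ≈ 4.3319 (local minimum)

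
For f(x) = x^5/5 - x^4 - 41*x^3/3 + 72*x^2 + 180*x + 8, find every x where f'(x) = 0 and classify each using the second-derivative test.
f'(x) = x^4 - 4*x^3 - 41*x^2 + 144*x + 180

Solve f'(x) = 0:
  Factor: x^4 - 4*x^3 - 41*x^2 + 144*x + 180 = (x - 6)*(x - 5)*(x + 1)*(x + 6) = 0.
  ⇒ x = -6, -1, 5, 6

f''(x) = 4*x^3 - 12*x^2 - 82*x + 144
Second-derivative test at each critical point:
  f''(-6) = -660 < 0 → local maximum
  f''(-1) = 210 > 0 → local minimum
  f''(5) = -66 < 0 → local maximum
  f''(6) = 84 > 0 → local minimum

Critical points: x = -6 (local maximum); x = -1 (local minimum); x = 5 (local maximum); x = 6 (local minimum)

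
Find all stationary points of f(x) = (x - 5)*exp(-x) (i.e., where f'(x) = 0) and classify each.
f'(x) = (6 - x)*exp(-x)

Solve f'(x) = 0:
  f'(x) = (6 - x)·exp(-x) and exp(-x) > 0 for every x, so f'(x) = 0 ⇔ 6 - x = 0.
  6 - x = 0.
  ⇒ x = 6

f''(x) = (x - 7)*exp(-x)
Second-derivative test at each critical point:
  f''(6) = -0.0025 < 0 → local maximum

Critical points: x = 6 (local maximum)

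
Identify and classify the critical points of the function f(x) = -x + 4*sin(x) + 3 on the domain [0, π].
f'(x) = 4*cos(x) - 1

Solve f'(x) = 0 on [0, π]:
  f'(x) = 0 ⇔ cos(x) = 1/4, i.e. x = ±arccos(1/4) + 2nπ; keep the solutions lying in [0, π].
  ⇒ x = acos(1/4) ≈ 1.3181

f''(x) = -4*sin(x)
Second-derivative test at each critical point:
  f''(1.3181) = -3.8730 < 0 → local maximum

Critical points: x = acos(1/4) ≈ 1.3181 (local maximum)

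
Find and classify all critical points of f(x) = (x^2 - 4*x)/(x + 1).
f'(x) = (x^2 + 2*x - 4)/(x^2 + 2*x + 1)

Solve f'(x) = 0:
  f'(x) = (x^2 + 2*x - 4)/(x + 1)^2; the denominator is positive wherever f is defined, so f'(x) = 0 ⇔ x^2 + 2*x - 4 = 0.
  x^2 + 2*x - 4 = 0 has no rational roots; quadratic formula: x = (-2 ± √20)/2.
  ⇒ x = -sqrt(5) - 1 ≈ -3.2361, -1 + sqrt(5) ≈ 1.2361

f''(x) = 10/(x^3 + 3*x^2 + 3*x + 1)
Second-derivative test at each critical point:
  f''(-3.2361) = -0.8944 < 0 → local maximum
  f''(1.2361) = 0.8944 > 0 → local minimum

Critical points: x = -sqrt(5) - 1 ≈ -3.2361 (local maximum); x = -1 + sqrt(5) ≈ 1.2361 (local minimum)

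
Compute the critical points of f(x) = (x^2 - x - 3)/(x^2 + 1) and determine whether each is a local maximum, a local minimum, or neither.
f'(x) = (x^2 + 8*x - 1)/(x^4 + 2*x^2 + 1)

Solve f'(x) = 0:
  f'(x) = (x^2 + 8*x - 1)/(x^2 + 1)^2; the denominator is positive wherever f is defined, so f'(x) = 0 ⇔ x^2 + 8*x - 1 = 0.
  x^2 + 8*x - 1 = 0 has no rational roots; quadratic formula: x = (-8 ± √68)/2.
  ⇒ x = -sqrt(17) - 4 ≈ -8.1231, -4 + sqrt(17) ≈ 0.1231

f''(x) = 2*(-x^3 - 12*x^2 + 3*x + 4)/(x^6 + 3*x^4 + 3*x^2 + 1)
Second-derivative test at each critical point:
  f''(-8.1231) = -0.0018 < 0 → local maximum
  f''(0.1231) = 8.0018 > 0 → local minimum

Critical points: x = -sqrt(17) - 4 ≈ -8.1231 (local maximum); x = -4 + sqrt(17) ≈ 0.1231 (local minimum)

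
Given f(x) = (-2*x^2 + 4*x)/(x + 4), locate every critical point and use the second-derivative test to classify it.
f'(x) = 2*(-x^2 - 8*x + 8)/(x^2 + 8*x + 16)

Solve f'(x) = 0:
  f'(x) = -2*(x^2 + 8*x - 8)/(x + 4)^2; the denominator is positive wherever f is defined, so f'(x) = 0 ⇔ -2*x^2 - 16*x + 16 = 0.
  Factor: -2*x^2 - 16*x + 16 = -2*(x^2 + 8*x - 8); x^2 + 8*x - 8 = 0 has no rational roots; quadratic formula: x = (-8 ± √96)/2.
  ⇒ x = -2*sqrt(6) - 4 ≈ -8.8990, -4 + 2*sqrt(6) ≈ 0.8990

f''(x) = -96/(x^3 + 12*x^2 + 48*x + 64)
Second-derivative test at each critical point:
  f''(-8.8990) = 0.8165 > 0 → local minimum
  f''(0.8990) = -0.8165 < 0 → local maximum

Critical points: x = -2*sqrt(6) - 4 ≈ -8.8990 (local minimum); x = -4 + 2*sqrt(6) ≈ 0.8990 (local maximum)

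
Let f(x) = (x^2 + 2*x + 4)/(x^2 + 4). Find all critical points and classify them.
f'(x) = 2*(4 - x^2)/(x^4 + 8*x^2 + 16)

Solve f'(x) = 0:
  f'(x) = -2*(x - 2)*(x + 2)/(x^2 + 4)^2; the denominator is positive wherever f is defined, so f'(x) = 0 ⇔ 8 - 2*x^2 = 0.
  Factor: 8 - 2*x^2 = -2*(x - 2)*(x + 2) = 0.
  ⇒ x = -2, 2

f''(x) = 4*x*(x^2 - 12)/(x^6 + 12*x^4 + 48*x^2 + 64)
Second-derivative test at each critical point:
  f''(-2) = 1/8 > 0 → local minimum
  f''(2) = -1/8 < 0 → local maximum

Critical points: x = -2 (local minimum); x = 2 (local maximum)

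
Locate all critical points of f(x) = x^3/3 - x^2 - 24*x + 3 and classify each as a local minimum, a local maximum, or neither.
f'(x) = x^2 - 2*x - 24

Solve f'(x) = 0:
  Factor: x^2 - 2*x - 24 = (x - 6)*(x + 4) = 0.
  ⇒ x = -4, 6

f''(x) = 2*x - 2
Second-derivative test at each critical point:
  f''(-4) = -10 < 0 → local maximum
  f''(6) = 10 > 0 → local minimum

Critical points: x = -4 (local maximum); x = 6 (local minimum)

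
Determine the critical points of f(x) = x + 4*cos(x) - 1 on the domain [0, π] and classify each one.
f'(x) = 1 - 4*sin(x)

Solve f'(x) = 0 on [0, π]:
  f'(x) = 0 ⇔ sin(x) = 1/4, i.e. x = arcsin(1/4) + 2nπ or x = π − arcsin(1/4) + 2nπ; keep the solutions lying in [0, π].
  ⇒ x = asin(1/4) ≈ 0.2527, pi - asin(1/4) ≈ 2.8889

f''(x) = -4*cos(x)
Second-derivative test at each critical point:
  f''(0.2527) = -3.8730 < 0 → local maximum
  f''(2.8889) = 3.8730 > 0 → local minimum

Critical points: x = asin(1/4) ≈ 0.2527 (local maximum); x = pi - asin(1/4) ≈ 2.8889 (local minimum)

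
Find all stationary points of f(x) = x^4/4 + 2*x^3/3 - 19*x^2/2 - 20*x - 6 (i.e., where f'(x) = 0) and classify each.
f'(x) = x^3 + 2*x^2 - 19*x - 20

Solve f'(x) = 0:
  Factor: x^3 + 2*x^2 - 19*x - 20 = (x - 4)*(x + 1)*(x + 5) = 0.
  ⇒ x = -5, -1, 4

f''(x) = 3*x^2 + 4*x - 19
Second-derivative test at each critical point:
  f''(-5) = 36 > 0 → local minimum
  f''(-1) = -20 < 0 → local maximum
  f''(4) = 45 > 0 → local minimum

Critical points: x = -5 (local minimum); x = -1 (local maximum); x = 4 (local minimum)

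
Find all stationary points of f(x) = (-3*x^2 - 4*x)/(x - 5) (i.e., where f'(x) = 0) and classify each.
f'(x) = (-3*x^2 + 30*x + 20)/(x^2 - 10*x + 25)

Solve f'(x) = 0:
  f'(x) = -(3*x^2 - 30*x - 20)/(x - 5)^2; the denominator is positive wherever f is defined, so f'(x) = 0 ⇔ -3*x^2 + 30*x + 20 = 0.
  3*x^2 - 30*x - 20 = 0 has no rational roots; quadratic formula: x = (30 ± √1140)/6.
  ⇒ x = 5 - sqrt(285)/3 ≈ -0.6273, 5 + sqrt(285)/3 ≈ 10.6273

f''(x) = -190/(x^3 - 15*x^2 + 75*x - 125)
Second-derivative test at each critical point:
  f''(-0.6273) = 1.0662 > 0 → local minimum
  f''(10.6273) = -1.0662 < 0 → local maximum

Critical points: x = 5 - sqrt(285)/3 ≈ -0.6273 (local minimum); x = 5 + sqrt(285)/3 ≈ 10.6273 (local maximum)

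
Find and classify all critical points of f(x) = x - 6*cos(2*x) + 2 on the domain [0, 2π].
f'(x) = 12*sin(2*x) + 1

Solve f'(x) = 0 on [0, 2π]:
  f'(x) = 0 ⇔ sin(2*x) = -1/12, i.e. 2*x = arcsin(-1/12) + 2nπ or 2*x = π − arcsin(-1/12) + 2nπ; keep the solutions lying in [0, 2π].
  ⇒ x = asin(1/12)/2 + pi/2 ≈ 1.6125, pi - asin(1/12)/2 ≈ 3.0999, asin(1/12)/2 + 3*pi/2 ≈ 4.7541, -asin(1/12)/2 + 2*pi ≈ 6.2415

f''(x) = 24*cos(2*x)
Second-derivative test at each critical point:
  f''(1.6125) = -23.9165 < 0 → local maximum
  f''(3.0999) = 23.9165 > 0 → local minimum
  f''(4.7541) = -23.9165 < 0 → local maximum
  f''(6.2415) = 23.9165 > 0 → local minimum

Critical points: x = asin(1/12)/2 + pi/2 ≈ 1.6125 (local maximum); x = pi - asin(1/12)/2 ≈ 3.0999 (local minimum); x = asin(1/12)/2 + 3*pi/2 ≈ 4.7541 (local maximum); x = -asin(1/12)/2 + 2*pi ≈ 6.2415 (local minimum)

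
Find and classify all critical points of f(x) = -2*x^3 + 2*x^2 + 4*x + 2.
f'(x) = -6*x^2 + 4*x + 4

Solve f'(x) = 0:
  Factor: -6*x^2 + 4*x + 4 = -2*(3*x^2 - 2*x - 2); 3*x^2 - 2*x - 2 = 0 has no rational roots; quadratic formula: x = (2 ± √28)/6.
  ⇒ x = 1/3 - sqrt(7)/3 ≈ -0.5486, 1/3 + sqrt(7)/3 ≈ 1.2153

f''(x) = 4 - 12*x
Second-derivative test at each critical point:
  f''(-0.5486) = 10.5830 > 0 → local minimum
  f''(1.2153) = -10.5830 < 0 → local maximum

Critical points: x = 1/3 - sqrt(7)/3 ≈ -0.5486 (local minimum); x = 1/3 + sqrt(7)/3 ≈ 1.2153 (local maximum)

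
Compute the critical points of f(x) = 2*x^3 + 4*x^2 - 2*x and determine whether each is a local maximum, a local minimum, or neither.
f'(x) = 6*x^2 + 8*x - 2

Solve f'(x) = 0:
  Factor: 6*x^2 + 8*x - 2 = 2*(3*x^2 + 4*x - 1); 3*x^2 + 4*x - 1 = 0 has no rational roots; quadratic formula: x = (-4 ± √28)/6.
  ⇒ x = -sqrt(7)/3 - 2/3 ≈ -1.5486, -2/3 + sqrt(7)/3 ≈ 0.2153

f''(x) = 12*x + 8
Second-derivative test at each critical point:
  f''(-1.5486) = -10.5830 < 0 → local maximum
  f''(0.2153) = 10.5830 > 0 → local minimum

Critical points: x = -sqrt(7)/3 - 2/3 ≈ -1.5486 (local maximum); x = -2/3 + sqrt(7)/3 ≈ 0.2153 (local minimum)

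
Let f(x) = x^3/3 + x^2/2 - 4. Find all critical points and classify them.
f'(x) = x*(x + 1)

Solve f'(x) = 0:
  Factor: x^2 + x = x*(x + 1) = 0.
  ⇒ x = -1, 0

f''(x) = 2*x + 1
Second-derivative test at each critical point:
  f''(-1) = -1 < 0 → local maximum
  f''(0) = 1 > 0 → local minimum

Critical points: x = -1 (local maximum); x = 0 (local minimum)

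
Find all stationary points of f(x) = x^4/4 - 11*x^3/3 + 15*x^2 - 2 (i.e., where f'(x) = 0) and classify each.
f'(x) = x*(x^2 - 11*x + 30)

Solve f'(x) = 0:
  Factor: x^3 - 11*x^2 + 30*x = x*(x - 6)*(x - 5) = 0.
  ⇒ x = 0, 5, 6

f''(x) = 3*x^2 - 22*x + 30
Second-derivative test at each critical point:
  f''(0) = 30 > 0 → local minimum
  f''(5) = -5 < 0 → local maximum
  f''(6) = 6 > 0 → local minimum

Critical points: x = 0 (local minimum); x = 5 (local maximum); x = 6 (local minimum)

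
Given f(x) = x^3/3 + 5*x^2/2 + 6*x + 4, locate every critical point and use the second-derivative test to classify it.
f'(x) = x^2 + 5*x + 6

Solve f'(x) = 0:
  Factor: x^2 + 5*x + 6 = (x + 2)*(x + 3) = 0.
  ⇒ x = -3, -2

f''(x) = 2*x + 5
Second-derivative test at each critical point:
  f''(-3) = -1 < 0 → local maximum
  f''(-2) = 1 > 0 → local minimum

Critical points: x = -3 (local maximum); x = -2 (local minimum)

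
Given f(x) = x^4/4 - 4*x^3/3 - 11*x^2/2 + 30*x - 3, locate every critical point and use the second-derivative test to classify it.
f'(x) = x^3 - 4*x^2 - 11*x + 30

Solve f'(x) = 0:
  Factor: x^3 - 4*x^2 - 11*x + 30 = (x - 5)*(x - 2)*(x + 3) = 0.
  ⇒ x = -3, 2, 5

f''(x) = 3*x^2 - 8*x - 11
Second-derivative test at each critical point:
  f''(-3) = 40 > 0 → local minimum
  f''(2) = -15 < 0 → local maximum
  f''(5) = 24 > 0 → local minimum

Critical points: x = -3 (local minimum); x = 2 (local maximum); x = 5 (local minimum)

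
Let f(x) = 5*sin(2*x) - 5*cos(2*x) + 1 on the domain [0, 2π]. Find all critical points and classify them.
f'(x) = 10*sqrt(2)*sin(2*x + pi/4)

Solve f'(x) = 0 on [0, 2π]:
  f'(x) = 0 ⇔ 5*cos(2*x) = -5*sin(2*x) ⇔ tan(2*x) = -1, i.e. 2*x = arctan(-1) + nπ; keep the solutions lying in [0, 2π].
  ⇒ x = 3*pi/8 ≈ 1.1781, 7*pi/8 ≈ 2.7489, 11*pi/8 ≈ 4.3197, 15*pi/8 ≈ 5.8905

f''(x) = 20*sqrt(2)*cos(2*x + pi/4)
Second-derivative test at each critical point:
  f''(1.1781) = -28.2843 < 0 → local maximum
  f''(2.7489) = 28.2843 > 0 → local minimum
  f''(4.3197) = -28.2843 < 0 → local maximum
  f''(5.8905) = 28.2843 > 0 → local minimum

Critical points: x = 3*pi/8 ≈ 1.1781 (local maximum); x = 7*pi/8 ≈ 2.7489 (local minimum); x = 11*pi/8 ≈ 4.3197 (local maximum); x = 15*pi/8 ≈ 5.8905 (local minimum)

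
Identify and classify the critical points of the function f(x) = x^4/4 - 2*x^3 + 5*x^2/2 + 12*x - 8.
f'(x) = x^3 - 6*x^2 + 5*x + 12

Solve f'(x) = 0:
  Factor: x^3 - 6*x^2 + 5*x + 12 = (x - 4)*(x - 3)*(x + 1) = 0.
  ⇒ x = -1, 3, 4

f''(x) = 3*x^2 - 12*x + 5
Second-derivative test at each critical point:
  f''(-1) = 20 > 0 → local minimum
  f''(3) = -4 < 0 → local maximum
  f''(4) = 5 > 0 → local minimum

Critical points: x = -1 (local minimum); x = 3 (local maximum); x = 4 (local minimum)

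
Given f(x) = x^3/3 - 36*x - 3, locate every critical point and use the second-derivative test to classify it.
f'(x) = x^2 - 36

Solve f'(x) = 0:
  Factor: x^2 - 36 = (x - 6)*(x + 6) = 0.
  ⇒ x = -6, 6

f''(x) = 2*x
Second-derivative test at each critical point:
  f''(-6) = -12 < 0 → local maximum
  f''(6) = 12 > 0 → local minimum

Critical points: x = -6 (local maximum); x = 6 (local minimum)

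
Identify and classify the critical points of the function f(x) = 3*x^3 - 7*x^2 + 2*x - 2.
f'(x) = 9*x^2 - 14*x + 2

Solve f'(x) = 0:
  9*x^2 - 14*x + 2 = 0 has no rational roots; quadratic formula: x = (14 ± √124)/18.
  ⇒ x = 7/9 - sqrt(31)/9 ≈ 0.1591, sqrt(31)/9 + 7/9 ≈ 1.3964

f''(x) = 18*x - 14
Second-derivative test at each critical point:
  f''(0.1591) = -11.1355 < 0 → local maximum
  f''(1.3964) = 11.1355 > 0 → local minimum

Critical points: x = 7/9 - sqrt(31)/9 ≈ 0.1591 (local maximum); x = sqrt(31)/9 + 7/9 ≈ 1.3964 (local minimum)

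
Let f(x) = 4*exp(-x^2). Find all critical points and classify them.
f'(x) = -8*x*exp(-x^2)

Solve f'(x) = 0:
  f'(x) = (-8*x)·exp(-x^2) and exp(-x^2) > 0 for every x, so f'(x) = 0 ⇔ -8*x = 0.
  -8*x = 0.
  ⇒ x = 0

f''(x) = 8*(2*x^2 - 1)*exp(-x^2)
Second-derivative test at each critical point:
  f''(0) = -8 < 0 → local maximum

Critical points: x = 0 (local maximum)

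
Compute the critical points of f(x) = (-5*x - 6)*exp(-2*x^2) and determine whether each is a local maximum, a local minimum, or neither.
f'(x) = (4*x*(5*x + 6) - 5)*exp(-2*x^2)

Solve f'(x) = 0:
  f'(x) = (20*x^2 + 24*x - 5)·exp(-2*x^2) and exp(-2*x^2) > 0 for every x, so f'(x) = 0 ⇔ 20*x^2 + 24*x - 5 = 0.
  20*x^2 + 24*x - 5 = 0 has no rational roots; quadratic formula: x = (-24 ± √976)/40.
  ⇒ x = -sqrt(61)/10 - 3/5 ≈ -1.3810, -3/5 + sqrt(61)/10 ≈ 0.1810

f''(x) = 4*(-20*x^3 - 24*x^2 + 15*x + 6)*exp(-2*x^2)
Second-derivative test at each critical point:
  f''(-1.3810) = -0.6889 < 0 → local maximum
  f''(0.1810) = 29.2591 > 0 → local minimum

Critical points: x = -sqrt(61)/10 - 3/5 ≈ -1.3810 (local maximum); x = -3/5 + sqrt(61)/10 ≈ 0.1810 (local minimum)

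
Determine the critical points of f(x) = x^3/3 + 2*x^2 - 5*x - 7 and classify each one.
f'(x) = x^2 + 4*x - 5

Solve f'(x) = 0:
  Factor: x^2 + 4*x - 5 = (x - 1)*(x + 5) = 0.
  ⇒ x = -5, 1

f''(x) = 2*x + 4
Second-derivative test at each critical point:
  f''(-5) = -6 < 0 → local maximum
  f''(1) = 6 > 0 → local minimum

Critical points: x = -5 (local maximum); x = 1 (local minimum)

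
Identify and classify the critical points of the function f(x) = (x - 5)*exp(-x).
f'(x) = (6 - x)*exp(-x)

Solve f'(x) = 0:
  f'(x) = (6 - x)·exp(-x) and exp(-x) > 0 for every x, so f'(x) = 0 ⇔ 6 - x = 0.
  6 - x = 0.
  ⇒ x = 6

f''(x) = (x - 7)*exp(-x)
Second-derivative test at each critical point:
  f''(6) = -0.0025 < 0 → local maximum

Critical points: x = 6 (local maximum)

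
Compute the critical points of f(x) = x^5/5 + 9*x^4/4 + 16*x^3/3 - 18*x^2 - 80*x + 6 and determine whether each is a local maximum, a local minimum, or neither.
f'(x) = x^4 + 9*x^3 + 16*x^2 - 36*x - 80

Solve f'(x) = 0:
  Factor: x^4 + 9*x^3 + 16*x^2 - 36*x - 80 = (x - 2)*(x + 2)*(x + 4)*(x + 5) = 0.
  ⇒ x = -5, -4, -2, 2

f''(x) = 4*x^3 + 27*x^2 + 32*x - 36
Second-derivative test at each critical point:
  f''(-5) = -21 < 0 → local maximum
  f''(-4) = 12 > 0 → local minimum
  f''(-2) = -24 < 0 → local maximum
  f''(2) = 168 > 0 → local minimum

Critical points: x = -5 (local maximum); x = -4 (local minimum); x = -2 (local maximum); x = 2 (local minimum)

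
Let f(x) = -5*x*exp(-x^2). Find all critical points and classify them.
f'(x) = 5*(2*x^2 - 1)*exp(-x^2)

Solve f'(x) = 0:
  f'(x) = (10*x^2 - 5)·exp(-x^2) and exp(-x^2) > 0 for every x, so f'(x) = 0 ⇔ 10*x^2 - 5 = 0.
  Factor: 10*x^2 - 5 = 5*(2*x^2 - 1); 2*x^2 - 1 = 0 has no rational roots; quadratic formula: x = (0 ± √8)/4.
  ⇒ x = -sqrt(2)/2 ≈ -0.7071, sqrt(2)/2 ≈ 0.7071

f''(x) = (-20*x^3 + 30*x)*exp(-x^2)
Second-derivative test at each critical point:
  f''(-0.7071) = -8.5776 < 0 → local maximum
  f''(0.7071) = 8.5776 > 0 → local minimum

Critical points: x = -sqrt(2)/2 ≈ -0.7071 (local maximum); x = sqrt(2)/2 ≈ 0.7071 (local minimum)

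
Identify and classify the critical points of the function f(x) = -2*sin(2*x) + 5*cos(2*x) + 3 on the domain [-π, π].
f'(x) = -10*sin(2*x) - 4*cos(2*x)

Solve f'(x) = 0 on [-π, π]:
  f'(x) = 0 ⇔ -2*cos(2*x) = 5*sin(2*x) ⇔ tan(2*x) = -2/5, i.e. 2*x = arctan(-2/5) + nπ; keep the solutions lying in [-π, π].
  ⇒ x = -pi/2 - atan(2/5)/2 ≈ -1.7610, -atan(2/5)/2 ≈ -0.1903, -atan(2/5)/2 + pi/2 ≈ 1.3805, pi - atan(2/5)/2 ≈ 2.9513

f''(x) = 8*sin(2*x) - 20*cos(2*x)
Second-derivative test at each critical point:
  f''(-1.7610) = 21.5407 > 0 → local minimum
  f''(-0.1903) = -21.5407 < 0 → local maximum
  f''(1.3805) = 21.5407 > 0 → local minimum
  f''(2.9513) = -21.5407 < 0 → local maximum

Critical points: x = -pi/2 - atan(2/5)/2 ≈ -1.7610 (local minimum); x = -atan(2/5)/2 ≈ -0.1903 (local maximum); x = -atan(2/5)/2 + pi/2 ≈ 1.3805 (local minimum); x = pi - atan(2/5)/2 ≈ 2.9513 (local maximum)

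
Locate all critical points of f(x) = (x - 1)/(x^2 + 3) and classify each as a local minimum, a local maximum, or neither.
f'(x) = (x^2 - 2*x*(x - 1) + 3)/(x^2 + 3)^2

Solve f'(x) = 0:
  f'(x) = -(x - 3)*(x + 1)/(x^2 + 3)^2; the denominator is positive wherever f is defined, so f'(x) = 0 ⇔ -x^2 + 2*x + 3 = 0.
  Factor: -x^2 + 2*x + 3 = -(x - 3)*(x + 1) = 0.
  ⇒ x = -1, 3

f''(x) = 2*(4*x^2*(x - 1) + (1 - 3*x)*(x^2 + 3))/(x^2 + 3)^3
Second-derivative test at each critical point:
  f''(-1) = 1/4 > 0 → local minimum
  f''(3) = -1/36 < 0 → local maximum

Critical points: x = -1 (local minimum); x = 3 (local maximum)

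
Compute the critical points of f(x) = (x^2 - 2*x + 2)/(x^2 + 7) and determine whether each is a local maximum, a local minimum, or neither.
f'(x) = 2*(x^2 + 5*x - 7)/(x^4 + 14*x^2 + 49)

Solve f'(x) = 0:
  f'(x) = 2*(x^2 + 5*x - 7)/(x^2 + 7)^2; the denominator is positive wherever f is defined, so f'(x) = 0 ⇔ 2*x^2 + 10*x - 14 = 0.
  Factor: 2*x^2 + 10*x - 14 = 2*(x^2 + 5*x - 7); x^2 + 5*x - 7 = 0 has no rational roots; quadratic formula: x = (-5 ± √53)/2.
  ⇒ x = -sqrt(53)/2 - 5/2 ≈ -6.1401, -5/2 + sqrt(53)/2 ≈ 1.1401

f''(x) = 2*(-2*x^3 - 15*x^2 + 42*x + 35)/(x^6 + 21*x^4 + 147*x^2 + 343)
Second-derivative test at each critical point:
  f''(-6.1401) = -0.0073 < 0 → local maximum
  f''(1.1401) = 0.2114 > 0 → local minimum

Critical points: x = -sqrt(53)/2 - 5/2 ≈ -6.1401 (local maximum); x = -5/2 + sqrt(53)/2 ≈ 1.1401 (local minimum)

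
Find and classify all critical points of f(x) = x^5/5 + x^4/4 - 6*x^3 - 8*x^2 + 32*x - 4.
f'(x) = x^4 + x^3 - 18*x^2 - 16*x + 32

Solve f'(x) = 0:
  Factor: x^4 + x^3 - 18*x^2 - 16*x + 32 = (x - 4)*(x - 1)*(x + 2)*(x + 4) = 0.
  ⇒ x = -4, -2, 1, 4

f''(x) = 4*x^3 + 3*x^2 - 36*x - 16
Second-derivative test at each critical point:
  f''(-4) = -80 < 0 → local maximum
  f''(-2) = 36 > 0 → local minimum
  f''(1) = -45 < 0 → local maximum
  f''(4) = 144 > 0 → local minimum

Critical points: x = -4 (local maximum); x = -2 (local minimum); x = 1 (local maximum); x = 4 (local minimum)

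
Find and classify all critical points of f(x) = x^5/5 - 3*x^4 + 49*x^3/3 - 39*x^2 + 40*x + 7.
f'(x) = x^4 - 12*x^3 + 49*x^2 - 78*x + 40

Solve f'(x) = 0:
  Factor: x^4 - 12*x^3 + 49*x^2 - 78*x + 40 = (x - 5)*(x - 4)*(x - 2)*(x - 1) = 0.
  ⇒ x = 1, 2, 4, 5

f''(x) = 4*x^3 - 36*x^2 + 98*x - 78
Second-derivative test at each critical point:
  f''(1) = -12 < 0 → local maximum
  f''(2) = 6 > 0 → local minimum
  f''(4) = -6 < 0 → local maximum
  f''(5) = 12 > 0 → local minimum

Critical points: x = 1 (local maximum); x = 2 (local minimum); x = 4 (local maximum); x = 5 (local minimum)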